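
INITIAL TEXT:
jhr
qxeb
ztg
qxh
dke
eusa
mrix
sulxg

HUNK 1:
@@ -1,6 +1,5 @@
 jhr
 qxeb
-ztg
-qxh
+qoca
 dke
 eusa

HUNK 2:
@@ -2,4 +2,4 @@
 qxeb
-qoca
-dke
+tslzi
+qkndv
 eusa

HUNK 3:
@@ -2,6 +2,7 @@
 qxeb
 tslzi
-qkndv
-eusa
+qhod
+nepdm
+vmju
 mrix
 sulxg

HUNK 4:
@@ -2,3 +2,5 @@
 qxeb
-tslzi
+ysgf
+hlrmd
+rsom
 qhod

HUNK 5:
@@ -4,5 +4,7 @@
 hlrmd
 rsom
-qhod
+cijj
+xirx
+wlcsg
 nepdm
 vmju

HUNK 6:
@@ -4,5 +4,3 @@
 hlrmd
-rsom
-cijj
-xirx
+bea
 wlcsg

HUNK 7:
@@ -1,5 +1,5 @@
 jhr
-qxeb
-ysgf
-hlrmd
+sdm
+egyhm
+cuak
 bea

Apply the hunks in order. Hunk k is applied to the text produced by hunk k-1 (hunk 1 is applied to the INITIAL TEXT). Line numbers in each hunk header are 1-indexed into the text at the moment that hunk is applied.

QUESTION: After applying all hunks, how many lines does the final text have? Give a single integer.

Hunk 1: at line 1 remove [ztg,qxh] add [qoca] -> 7 lines: jhr qxeb qoca dke eusa mrix sulxg
Hunk 2: at line 2 remove [qoca,dke] add [tslzi,qkndv] -> 7 lines: jhr qxeb tslzi qkndv eusa mrix sulxg
Hunk 3: at line 2 remove [qkndv,eusa] add [qhod,nepdm,vmju] -> 8 lines: jhr qxeb tslzi qhod nepdm vmju mrix sulxg
Hunk 4: at line 2 remove [tslzi] add [ysgf,hlrmd,rsom] -> 10 lines: jhr qxeb ysgf hlrmd rsom qhod nepdm vmju mrix sulxg
Hunk 5: at line 4 remove [qhod] add [cijj,xirx,wlcsg] -> 12 lines: jhr qxeb ysgf hlrmd rsom cijj xirx wlcsg nepdm vmju mrix sulxg
Hunk 6: at line 4 remove [rsom,cijj,xirx] add [bea] -> 10 lines: jhr qxeb ysgf hlrmd bea wlcsg nepdm vmju mrix sulxg
Hunk 7: at line 1 remove [qxeb,ysgf,hlrmd] add [sdm,egyhm,cuak] -> 10 lines: jhr sdm egyhm cuak bea wlcsg nepdm vmju mrix sulxg
Final line count: 10

Answer: 10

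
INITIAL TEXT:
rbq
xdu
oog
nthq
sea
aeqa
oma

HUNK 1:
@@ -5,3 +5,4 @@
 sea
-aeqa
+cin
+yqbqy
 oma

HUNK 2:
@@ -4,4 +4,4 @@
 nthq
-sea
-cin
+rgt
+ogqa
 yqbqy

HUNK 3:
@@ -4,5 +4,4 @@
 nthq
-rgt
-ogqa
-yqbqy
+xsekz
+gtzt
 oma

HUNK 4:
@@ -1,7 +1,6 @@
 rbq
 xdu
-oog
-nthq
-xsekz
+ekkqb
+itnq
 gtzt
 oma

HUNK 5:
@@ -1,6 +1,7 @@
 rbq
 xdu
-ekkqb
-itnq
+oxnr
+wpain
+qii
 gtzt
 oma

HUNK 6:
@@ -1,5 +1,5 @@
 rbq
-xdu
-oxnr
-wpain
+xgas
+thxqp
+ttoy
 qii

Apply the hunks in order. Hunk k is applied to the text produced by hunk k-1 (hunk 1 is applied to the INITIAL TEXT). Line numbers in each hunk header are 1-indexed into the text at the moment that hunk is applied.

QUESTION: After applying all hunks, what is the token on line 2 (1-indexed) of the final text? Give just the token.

Hunk 1: at line 5 remove [aeqa] add [cin,yqbqy] -> 8 lines: rbq xdu oog nthq sea cin yqbqy oma
Hunk 2: at line 4 remove [sea,cin] add [rgt,ogqa] -> 8 lines: rbq xdu oog nthq rgt ogqa yqbqy oma
Hunk 3: at line 4 remove [rgt,ogqa,yqbqy] add [xsekz,gtzt] -> 7 lines: rbq xdu oog nthq xsekz gtzt oma
Hunk 4: at line 1 remove [oog,nthq,xsekz] add [ekkqb,itnq] -> 6 lines: rbq xdu ekkqb itnq gtzt oma
Hunk 5: at line 1 remove [ekkqb,itnq] add [oxnr,wpain,qii] -> 7 lines: rbq xdu oxnr wpain qii gtzt oma
Hunk 6: at line 1 remove [xdu,oxnr,wpain] add [xgas,thxqp,ttoy] -> 7 lines: rbq xgas thxqp ttoy qii gtzt oma
Final line 2: xgas

Answer: xgas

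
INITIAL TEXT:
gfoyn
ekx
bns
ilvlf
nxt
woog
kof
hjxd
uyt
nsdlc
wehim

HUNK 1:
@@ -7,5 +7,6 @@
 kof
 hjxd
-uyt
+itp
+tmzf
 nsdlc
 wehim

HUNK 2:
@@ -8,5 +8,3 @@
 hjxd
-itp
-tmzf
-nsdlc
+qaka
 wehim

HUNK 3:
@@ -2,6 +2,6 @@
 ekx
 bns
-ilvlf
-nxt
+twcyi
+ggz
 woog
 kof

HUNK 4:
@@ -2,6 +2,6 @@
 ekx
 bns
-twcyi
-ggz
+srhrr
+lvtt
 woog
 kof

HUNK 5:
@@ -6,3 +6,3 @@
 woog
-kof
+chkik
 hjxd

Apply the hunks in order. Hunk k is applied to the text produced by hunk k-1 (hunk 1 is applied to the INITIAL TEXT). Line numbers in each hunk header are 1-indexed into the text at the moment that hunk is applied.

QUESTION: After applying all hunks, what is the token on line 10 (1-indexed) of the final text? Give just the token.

Answer: wehim

Derivation:
Hunk 1: at line 7 remove [uyt] add [itp,tmzf] -> 12 lines: gfoyn ekx bns ilvlf nxt woog kof hjxd itp tmzf nsdlc wehim
Hunk 2: at line 8 remove [itp,tmzf,nsdlc] add [qaka] -> 10 lines: gfoyn ekx bns ilvlf nxt woog kof hjxd qaka wehim
Hunk 3: at line 2 remove [ilvlf,nxt] add [twcyi,ggz] -> 10 lines: gfoyn ekx bns twcyi ggz woog kof hjxd qaka wehim
Hunk 4: at line 2 remove [twcyi,ggz] add [srhrr,lvtt] -> 10 lines: gfoyn ekx bns srhrr lvtt woog kof hjxd qaka wehim
Hunk 5: at line 6 remove [kof] add [chkik] -> 10 lines: gfoyn ekx bns srhrr lvtt woog chkik hjxd qaka wehim
Final line 10: wehim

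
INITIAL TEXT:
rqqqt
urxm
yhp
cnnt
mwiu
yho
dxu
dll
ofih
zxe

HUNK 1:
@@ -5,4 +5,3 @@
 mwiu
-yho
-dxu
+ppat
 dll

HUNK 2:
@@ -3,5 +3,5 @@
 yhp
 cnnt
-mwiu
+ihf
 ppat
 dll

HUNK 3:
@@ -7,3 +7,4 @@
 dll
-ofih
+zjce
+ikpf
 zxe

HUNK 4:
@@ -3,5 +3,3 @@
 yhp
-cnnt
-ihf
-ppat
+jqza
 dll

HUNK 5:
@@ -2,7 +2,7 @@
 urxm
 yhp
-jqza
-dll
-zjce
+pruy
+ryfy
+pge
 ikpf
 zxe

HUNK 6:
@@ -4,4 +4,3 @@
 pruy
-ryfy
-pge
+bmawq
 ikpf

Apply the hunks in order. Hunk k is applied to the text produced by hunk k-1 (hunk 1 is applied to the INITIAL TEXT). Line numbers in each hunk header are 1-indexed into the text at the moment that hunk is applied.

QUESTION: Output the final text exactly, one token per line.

Hunk 1: at line 5 remove [yho,dxu] add [ppat] -> 9 lines: rqqqt urxm yhp cnnt mwiu ppat dll ofih zxe
Hunk 2: at line 3 remove [mwiu] add [ihf] -> 9 lines: rqqqt urxm yhp cnnt ihf ppat dll ofih zxe
Hunk 3: at line 7 remove [ofih] add [zjce,ikpf] -> 10 lines: rqqqt urxm yhp cnnt ihf ppat dll zjce ikpf zxe
Hunk 4: at line 3 remove [cnnt,ihf,ppat] add [jqza] -> 8 lines: rqqqt urxm yhp jqza dll zjce ikpf zxe
Hunk 5: at line 2 remove [jqza,dll,zjce] add [pruy,ryfy,pge] -> 8 lines: rqqqt urxm yhp pruy ryfy pge ikpf zxe
Hunk 6: at line 4 remove [ryfy,pge] add [bmawq] -> 7 lines: rqqqt urxm yhp pruy bmawq ikpf zxe

Answer: rqqqt
urxm
yhp
pruy
bmawq
ikpf
zxe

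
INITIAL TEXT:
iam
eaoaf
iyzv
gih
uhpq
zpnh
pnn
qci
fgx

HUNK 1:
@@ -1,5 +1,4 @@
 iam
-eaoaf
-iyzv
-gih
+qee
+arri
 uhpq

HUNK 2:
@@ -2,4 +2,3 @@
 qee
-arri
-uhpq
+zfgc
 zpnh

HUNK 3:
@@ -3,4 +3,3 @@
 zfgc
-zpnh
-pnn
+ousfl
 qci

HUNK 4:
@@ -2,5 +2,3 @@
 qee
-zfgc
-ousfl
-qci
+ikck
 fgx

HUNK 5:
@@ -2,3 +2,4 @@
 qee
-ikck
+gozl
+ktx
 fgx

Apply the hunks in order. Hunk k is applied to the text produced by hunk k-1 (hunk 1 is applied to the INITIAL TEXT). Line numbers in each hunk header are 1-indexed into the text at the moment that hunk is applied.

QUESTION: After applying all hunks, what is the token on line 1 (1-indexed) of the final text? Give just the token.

Answer: iam

Derivation:
Hunk 1: at line 1 remove [eaoaf,iyzv,gih] add [qee,arri] -> 8 lines: iam qee arri uhpq zpnh pnn qci fgx
Hunk 2: at line 2 remove [arri,uhpq] add [zfgc] -> 7 lines: iam qee zfgc zpnh pnn qci fgx
Hunk 3: at line 3 remove [zpnh,pnn] add [ousfl] -> 6 lines: iam qee zfgc ousfl qci fgx
Hunk 4: at line 2 remove [zfgc,ousfl,qci] add [ikck] -> 4 lines: iam qee ikck fgx
Hunk 5: at line 2 remove [ikck] add [gozl,ktx] -> 5 lines: iam qee gozl ktx fgx
Final line 1: iam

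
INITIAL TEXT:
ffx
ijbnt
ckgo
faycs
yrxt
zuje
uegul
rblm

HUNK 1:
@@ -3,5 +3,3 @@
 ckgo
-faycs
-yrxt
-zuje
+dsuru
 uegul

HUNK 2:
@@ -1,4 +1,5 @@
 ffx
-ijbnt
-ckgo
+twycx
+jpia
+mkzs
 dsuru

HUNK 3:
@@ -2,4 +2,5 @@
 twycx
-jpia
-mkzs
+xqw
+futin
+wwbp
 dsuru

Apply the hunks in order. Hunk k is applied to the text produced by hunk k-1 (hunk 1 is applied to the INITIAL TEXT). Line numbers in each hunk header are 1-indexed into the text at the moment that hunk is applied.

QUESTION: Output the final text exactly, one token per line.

Hunk 1: at line 3 remove [faycs,yrxt,zuje] add [dsuru] -> 6 lines: ffx ijbnt ckgo dsuru uegul rblm
Hunk 2: at line 1 remove [ijbnt,ckgo] add [twycx,jpia,mkzs] -> 7 lines: ffx twycx jpia mkzs dsuru uegul rblm
Hunk 3: at line 2 remove [jpia,mkzs] add [xqw,futin,wwbp] -> 8 lines: ffx twycx xqw futin wwbp dsuru uegul rblm

Answer: ffx
twycx
xqw
futin
wwbp
dsuru
uegul
rblm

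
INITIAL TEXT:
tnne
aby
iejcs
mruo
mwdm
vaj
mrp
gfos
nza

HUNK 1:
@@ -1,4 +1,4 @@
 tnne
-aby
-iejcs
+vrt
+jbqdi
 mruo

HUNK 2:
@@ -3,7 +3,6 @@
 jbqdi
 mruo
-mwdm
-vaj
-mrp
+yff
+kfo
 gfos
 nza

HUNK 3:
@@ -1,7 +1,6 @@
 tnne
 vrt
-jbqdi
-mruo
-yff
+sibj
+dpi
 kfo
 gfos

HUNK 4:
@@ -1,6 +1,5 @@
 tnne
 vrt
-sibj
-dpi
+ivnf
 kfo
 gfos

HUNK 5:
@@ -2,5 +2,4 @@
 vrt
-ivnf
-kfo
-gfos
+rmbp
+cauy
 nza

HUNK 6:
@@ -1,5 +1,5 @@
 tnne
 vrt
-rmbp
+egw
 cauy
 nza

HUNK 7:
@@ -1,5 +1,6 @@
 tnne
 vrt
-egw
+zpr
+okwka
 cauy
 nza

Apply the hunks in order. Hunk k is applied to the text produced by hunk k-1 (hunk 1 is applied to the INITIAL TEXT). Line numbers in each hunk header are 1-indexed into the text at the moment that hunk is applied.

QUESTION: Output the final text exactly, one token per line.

Hunk 1: at line 1 remove [aby,iejcs] add [vrt,jbqdi] -> 9 lines: tnne vrt jbqdi mruo mwdm vaj mrp gfos nza
Hunk 2: at line 3 remove [mwdm,vaj,mrp] add [yff,kfo] -> 8 lines: tnne vrt jbqdi mruo yff kfo gfos nza
Hunk 3: at line 1 remove [jbqdi,mruo,yff] add [sibj,dpi] -> 7 lines: tnne vrt sibj dpi kfo gfos nza
Hunk 4: at line 1 remove [sibj,dpi] add [ivnf] -> 6 lines: tnne vrt ivnf kfo gfos nza
Hunk 5: at line 2 remove [ivnf,kfo,gfos] add [rmbp,cauy] -> 5 lines: tnne vrt rmbp cauy nza
Hunk 6: at line 1 remove [rmbp] add [egw] -> 5 lines: tnne vrt egw cauy nza
Hunk 7: at line 1 remove [egw] add [zpr,okwka] -> 6 lines: tnne vrt zpr okwka cauy nza

Answer: tnne
vrt
zpr
okwka
cauy
nza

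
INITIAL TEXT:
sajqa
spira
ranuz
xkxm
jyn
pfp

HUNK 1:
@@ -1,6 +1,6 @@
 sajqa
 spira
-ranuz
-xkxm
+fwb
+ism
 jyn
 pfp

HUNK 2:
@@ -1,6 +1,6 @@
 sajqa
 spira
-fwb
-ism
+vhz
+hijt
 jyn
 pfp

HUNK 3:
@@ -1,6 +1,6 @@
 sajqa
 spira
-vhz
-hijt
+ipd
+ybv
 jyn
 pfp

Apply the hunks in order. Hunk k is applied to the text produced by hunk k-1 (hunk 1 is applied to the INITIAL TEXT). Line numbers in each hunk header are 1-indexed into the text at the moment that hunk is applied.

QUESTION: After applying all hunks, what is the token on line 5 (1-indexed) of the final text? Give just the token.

Hunk 1: at line 1 remove [ranuz,xkxm] add [fwb,ism] -> 6 lines: sajqa spira fwb ism jyn pfp
Hunk 2: at line 1 remove [fwb,ism] add [vhz,hijt] -> 6 lines: sajqa spira vhz hijt jyn pfp
Hunk 3: at line 1 remove [vhz,hijt] add [ipd,ybv] -> 6 lines: sajqa spira ipd ybv jyn pfp
Final line 5: jyn

Answer: jyn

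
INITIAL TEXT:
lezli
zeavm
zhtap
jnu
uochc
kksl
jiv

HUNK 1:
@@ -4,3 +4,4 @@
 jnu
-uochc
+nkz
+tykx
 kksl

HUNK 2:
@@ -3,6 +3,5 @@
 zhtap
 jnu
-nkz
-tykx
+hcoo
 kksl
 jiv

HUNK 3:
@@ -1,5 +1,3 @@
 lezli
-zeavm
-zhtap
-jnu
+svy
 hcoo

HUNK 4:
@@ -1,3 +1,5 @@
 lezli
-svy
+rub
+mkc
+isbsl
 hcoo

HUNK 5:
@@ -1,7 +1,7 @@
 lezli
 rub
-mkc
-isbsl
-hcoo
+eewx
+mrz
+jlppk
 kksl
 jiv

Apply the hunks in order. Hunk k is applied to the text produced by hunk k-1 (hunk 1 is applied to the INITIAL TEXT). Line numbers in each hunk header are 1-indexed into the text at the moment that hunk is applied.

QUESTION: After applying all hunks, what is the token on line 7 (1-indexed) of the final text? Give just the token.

Hunk 1: at line 4 remove [uochc] add [nkz,tykx] -> 8 lines: lezli zeavm zhtap jnu nkz tykx kksl jiv
Hunk 2: at line 3 remove [nkz,tykx] add [hcoo] -> 7 lines: lezli zeavm zhtap jnu hcoo kksl jiv
Hunk 3: at line 1 remove [zeavm,zhtap,jnu] add [svy] -> 5 lines: lezli svy hcoo kksl jiv
Hunk 4: at line 1 remove [svy] add [rub,mkc,isbsl] -> 7 lines: lezli rub mkc isbsl hcoo kksl jiv
Hunk 5: at line 1 remove [mkc,isbsl,hcoo] add [eewx,mrz,jlppk] -> 7 lines: lezli rub eewx mrz jlppk kksl jiv
Final line 7: jiv

Answer: jiv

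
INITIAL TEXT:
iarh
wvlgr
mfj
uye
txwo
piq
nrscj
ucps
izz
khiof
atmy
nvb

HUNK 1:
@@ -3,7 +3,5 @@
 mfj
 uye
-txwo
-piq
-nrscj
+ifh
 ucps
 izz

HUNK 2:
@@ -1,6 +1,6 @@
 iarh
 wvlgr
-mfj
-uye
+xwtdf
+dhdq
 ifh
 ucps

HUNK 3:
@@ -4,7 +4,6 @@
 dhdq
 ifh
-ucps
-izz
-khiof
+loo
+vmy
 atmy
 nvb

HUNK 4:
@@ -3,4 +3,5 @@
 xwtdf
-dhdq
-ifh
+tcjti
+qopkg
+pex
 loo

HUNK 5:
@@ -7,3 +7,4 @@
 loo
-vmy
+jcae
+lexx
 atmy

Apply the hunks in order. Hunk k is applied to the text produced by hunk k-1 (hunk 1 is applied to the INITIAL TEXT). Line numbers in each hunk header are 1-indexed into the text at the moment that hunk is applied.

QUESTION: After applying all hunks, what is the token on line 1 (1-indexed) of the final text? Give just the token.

Hunk 1: at line 3 remove [txwo,piq,nrscj] add [ifh] -> 10 lines: iarh wvlgr mfj uye ifh ucps izz khiof atmy nvb
Hunk 2: at line 1 remove [mfj,uye] add [xwtdf,dhdq] -> 10 lines: iarh wvlgr xwtdf dhdq ifh ucps izz khiof atmy nvb
Hunk 3: at line 4 remove [ucps,izz,khiof] add [loo,vmy] -> 9 lines: iarh wvlgr xwtdf dhdq ifh loo vmy atmy nvb
Hunk 4: at line 3 remove [dhdq,ifh] add [tcjti,qopkg,pex] -> 10 lines: iarh wvlgr xwtdf tcjti qopkg pex loo vmy atmy nvb
Hunk 5: at line 7 remove [vmy] add [jcae,lexx] -> 11 lines: iarh wvlgr xwtdf tcjti qopkg pex loo jcae lexx atmy nvb
Final line 1: iarh

Answer: iarh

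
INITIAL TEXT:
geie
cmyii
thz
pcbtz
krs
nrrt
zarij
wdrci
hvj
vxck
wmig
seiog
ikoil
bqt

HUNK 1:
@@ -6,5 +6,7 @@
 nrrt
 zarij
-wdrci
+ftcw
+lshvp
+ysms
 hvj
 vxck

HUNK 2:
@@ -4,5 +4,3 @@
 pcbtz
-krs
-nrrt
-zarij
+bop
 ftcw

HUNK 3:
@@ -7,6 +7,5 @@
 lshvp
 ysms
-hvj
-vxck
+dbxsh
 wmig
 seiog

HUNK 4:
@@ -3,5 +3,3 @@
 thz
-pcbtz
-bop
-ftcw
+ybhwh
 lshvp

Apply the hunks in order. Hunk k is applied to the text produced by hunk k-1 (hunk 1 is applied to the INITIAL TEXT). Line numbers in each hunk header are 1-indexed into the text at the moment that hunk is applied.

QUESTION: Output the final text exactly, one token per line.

Answer: geie
cmyii
thz
ybhwh
lshvp
ysms
dbxsh
wmig
seiog
ikoil
bqt

Derivation:
Hunk 1: at line 6 remove [wdrci] add [ftcw,lshvp,ysms] -> 16 lines: geie cmyii thz pcbtz krs nrrt zarij ftcw lshvp ysms hvj vxck wmig seiog ikoil bqt
Hunk 2: at line 4 remove [krs,nrrt,zarij] add [bop] -> 14 lines: geie cmyii thz pcbtz bop ftcw lshvp ysms hvj vxck wmig seiog ikoil bqt
Hunk 3: at line 7 remove [hvj,vxck] add [dbxsh] -> 13 lines: geie cmyii thz pcbtz bop ftcw lshvp ysms dbxsh wmig seiog ikoil bqt
Hunk 4: at line 3 remove [pcbtz,bop,ftcw] add [ybhwh] -> 11 lines: geie cmyii thz ybhwh lshvp ysms dbxsh wmig seiog ikoil bqt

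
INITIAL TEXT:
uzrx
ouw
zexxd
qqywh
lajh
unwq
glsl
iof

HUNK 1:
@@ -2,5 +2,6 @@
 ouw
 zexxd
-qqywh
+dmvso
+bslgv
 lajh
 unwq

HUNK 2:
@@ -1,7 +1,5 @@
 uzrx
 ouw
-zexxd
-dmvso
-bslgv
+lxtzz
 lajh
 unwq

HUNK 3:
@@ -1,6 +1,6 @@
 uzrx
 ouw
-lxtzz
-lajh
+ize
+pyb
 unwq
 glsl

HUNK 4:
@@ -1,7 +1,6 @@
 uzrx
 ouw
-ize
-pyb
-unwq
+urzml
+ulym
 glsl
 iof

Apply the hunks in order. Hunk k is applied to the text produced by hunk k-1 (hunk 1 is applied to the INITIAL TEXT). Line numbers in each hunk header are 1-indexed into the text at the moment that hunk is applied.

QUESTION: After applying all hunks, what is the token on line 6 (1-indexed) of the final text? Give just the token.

Answer: iof

Derivation:
Hunk 1: at line 2 remove [qqywh] add [dmvso,bslgv] -> 9 lines: uzrx ouw zexxd dmvso bslgv lajh unwq glsl iof
Hunk 2: at line 1 remove [zexxd,dmvso,bslgv] add [lxtzz] -> 7 lines: uzrx ouw lxtzz lajh unwq glsl iof
Hunk 3: at line 1 remove [lxtzz,lajh] add [ize,pyb] -> 7 lines: uzrx ouw ize pyb unwq glsl iof
Hunk 4: at line 1 remove [ize,pyb,unwq] add [urzml,ulym] -> 6 lines: uzrx ouw urzml ulym glsl iof
Final line 6: iof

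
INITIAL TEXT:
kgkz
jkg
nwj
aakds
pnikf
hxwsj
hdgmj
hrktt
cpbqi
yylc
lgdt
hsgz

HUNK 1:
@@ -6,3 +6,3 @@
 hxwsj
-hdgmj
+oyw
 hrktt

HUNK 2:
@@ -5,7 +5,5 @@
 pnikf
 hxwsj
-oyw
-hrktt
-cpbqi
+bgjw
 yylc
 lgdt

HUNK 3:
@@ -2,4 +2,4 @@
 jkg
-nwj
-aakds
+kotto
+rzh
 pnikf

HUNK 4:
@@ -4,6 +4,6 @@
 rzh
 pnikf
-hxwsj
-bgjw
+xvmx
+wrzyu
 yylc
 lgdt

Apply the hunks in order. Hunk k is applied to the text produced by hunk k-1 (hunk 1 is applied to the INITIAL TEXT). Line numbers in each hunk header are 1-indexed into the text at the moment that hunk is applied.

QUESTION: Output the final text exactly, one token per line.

Hunk 1: at line 6 remove [hdgmj] add [oyw] -> 12 lines: kgkz jkg nwj aakds pnikf hxwsj oyw hrktt cpbqi yylc lgdt hsgz
Hunk 2: at line 5 remove [oyw,hrktt,cpbqi] add [bgjw] -> 10 lines: kgkz jkg nwj aakds pnikf hxwsj bgjw yylc lgdt hsgz
Hunk 3: at line 2 remove [nwj,aakds] add [kotto,rzh] -> 10 lines: kgkz jkg kotto rzh pnikf hxwsj bgjw yylc lgdt hsgz
Hunk 4: at line 4 remove [hxwsj,bgjw] add [xvmx,wrzyu] -> 10 lines: kgkz jkg kotto rzh pnikf xvmx wrzyu yylc lgdt hsgz

Answer: kgkz
jkg
kotto
rzh
pnikf
xvmx
wrzyu
yylc
lgdt
hsgz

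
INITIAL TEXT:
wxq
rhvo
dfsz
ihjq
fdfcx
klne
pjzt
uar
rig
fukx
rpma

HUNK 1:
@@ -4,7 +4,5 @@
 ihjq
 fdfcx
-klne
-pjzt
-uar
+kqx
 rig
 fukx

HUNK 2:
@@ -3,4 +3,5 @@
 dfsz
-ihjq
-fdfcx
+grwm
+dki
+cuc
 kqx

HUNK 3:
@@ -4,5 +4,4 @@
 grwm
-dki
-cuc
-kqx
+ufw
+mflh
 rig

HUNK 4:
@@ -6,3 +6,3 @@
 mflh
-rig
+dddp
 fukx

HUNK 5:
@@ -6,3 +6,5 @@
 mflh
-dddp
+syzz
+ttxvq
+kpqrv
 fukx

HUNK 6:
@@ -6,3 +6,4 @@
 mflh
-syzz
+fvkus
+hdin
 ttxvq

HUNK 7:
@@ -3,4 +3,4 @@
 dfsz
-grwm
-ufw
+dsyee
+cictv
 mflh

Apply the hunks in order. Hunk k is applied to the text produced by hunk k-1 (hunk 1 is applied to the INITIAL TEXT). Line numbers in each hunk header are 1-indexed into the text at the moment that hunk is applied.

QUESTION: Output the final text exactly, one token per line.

Answer: wxq
rhvo
dfsz
dsyee
cictv
mflh
fvkus
hdin
ttxvq
kpqrv
fukx
rpma

Derivation:
Hunk 1: at line 4 remove [klne,pjzt,uar] add [kqx] -> 9 lines: wxq rhvo dfsz ihjq fdfcx kqx rig fukx rpma
Hunk 2: at line 3 remove [ihjq,fdfcx] add [grwm,dki,cuc] -> 10 lines: wxq rhvo dfsz grwm dki cuc kqx rig fukx rpma
Hunk 3: at line 4 remove [dki,cuc,kqx] add [ufw,mflh] -> 9 lines: wxq rhvo dfsz grwm ufw mflh rig fukx rpma
Hunk 4: at line 6 remove [rig] add [dddp] -> 9 lines: wxq rhvo dfsz grwm ufw mflh dddp fukx rpma
Hunk 5: at line 6 remove [dddp] add [syzz,ttxvq,kpqrv] -> 11 lines: wxq rhvo dfsz grwm ufw mflh syzz ttxvq kpqrv fukx rpma
Hunk 6: at line 6 remove [syzz] add [fvkus,hdin] -> 12 lines: wxq rhvo dfsz grwm ufw mflh fvkus hdin ttxvq kpqrv fukx rpma
Hunk 7: at line 3 remove [grwm,ufw] add [dsyee,cictv] -> 12 lines: wxq rhvo dfsz dsyee cictv mflh fvkus hdin ttxvq kpqrv fukx rpma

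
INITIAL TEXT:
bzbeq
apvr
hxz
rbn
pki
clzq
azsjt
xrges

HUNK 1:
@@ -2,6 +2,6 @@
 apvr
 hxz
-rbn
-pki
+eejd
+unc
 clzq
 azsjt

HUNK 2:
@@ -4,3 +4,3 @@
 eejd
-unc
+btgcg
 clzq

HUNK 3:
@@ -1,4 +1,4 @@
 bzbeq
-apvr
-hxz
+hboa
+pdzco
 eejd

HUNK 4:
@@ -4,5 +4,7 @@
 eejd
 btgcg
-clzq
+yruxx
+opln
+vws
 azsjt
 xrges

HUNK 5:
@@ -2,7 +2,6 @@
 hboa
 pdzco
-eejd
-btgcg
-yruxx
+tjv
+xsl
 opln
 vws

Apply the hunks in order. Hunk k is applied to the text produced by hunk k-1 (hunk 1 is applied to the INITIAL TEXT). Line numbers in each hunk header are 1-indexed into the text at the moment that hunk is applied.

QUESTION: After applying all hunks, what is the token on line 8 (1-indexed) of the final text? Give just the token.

Answer: azsjt

Derivation:
Hunk 1: at line 2 remove [rbn,pki] add [eejd,unc] -> 8 lines: bzbeq apvr hxz eejd unc clzq azsjt xrges
Hunk 2: at line 4 remove [unc] add [btgcg] -> 8 lines: bzbeq apvr hxz eejd btgcg clzq azsjt xrges
Hunk 3: at line 1 remove [apvr,hxz] add [hboa,pdzco] -> 8 lines: bzbeq hboa pdzco eejd btgcg clzq azsjt xrges
Hunk 4: at line 4 remove [clzq] add [yruxx,opln,vws] -> 10 lines: bzbeq hboa pdzco eejd btgcg yruxx opln vws azsjt xrges
Hunk 5: at line 2 remove [eejd,btgcg,yruxx] add [tjv,xsl] -> 9 lines: bzbeq hboa pdzco tjv xsl opln vws azsjt xrges
Final line 8: azsjt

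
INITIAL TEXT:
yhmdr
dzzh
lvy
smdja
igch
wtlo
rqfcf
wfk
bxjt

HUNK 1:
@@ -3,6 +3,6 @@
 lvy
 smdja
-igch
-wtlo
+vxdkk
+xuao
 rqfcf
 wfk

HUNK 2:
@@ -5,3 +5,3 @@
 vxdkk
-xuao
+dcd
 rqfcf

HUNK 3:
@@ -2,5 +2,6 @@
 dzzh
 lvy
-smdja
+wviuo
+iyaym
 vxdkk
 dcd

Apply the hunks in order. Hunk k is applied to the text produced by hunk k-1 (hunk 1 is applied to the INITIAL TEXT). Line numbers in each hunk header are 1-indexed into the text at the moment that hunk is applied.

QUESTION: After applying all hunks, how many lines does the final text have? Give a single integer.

Answer: 10

Derivation:
Hunk 1: at line 3 remove [igch,wtlo] add [vxdkk,xuao] -> 9 lines: yhmdr dzzh lvy smdja vxdkk xuao rqfcf wfk bxjt
Hunk 2: at line 5 remove [xuao] add [dcd] -> 9 lines: yhmdr dzzh lvy smdja vxdkk dcd rqfcf wfk bxjt
Hunk 3: at line 2 remove [smdja] add [wviuo,iyaym] -> 10 lines: yhmdr dzzh lvy wviuo iyaym vxdkk dcd rqfcf wfk bxjt
Final line count: 10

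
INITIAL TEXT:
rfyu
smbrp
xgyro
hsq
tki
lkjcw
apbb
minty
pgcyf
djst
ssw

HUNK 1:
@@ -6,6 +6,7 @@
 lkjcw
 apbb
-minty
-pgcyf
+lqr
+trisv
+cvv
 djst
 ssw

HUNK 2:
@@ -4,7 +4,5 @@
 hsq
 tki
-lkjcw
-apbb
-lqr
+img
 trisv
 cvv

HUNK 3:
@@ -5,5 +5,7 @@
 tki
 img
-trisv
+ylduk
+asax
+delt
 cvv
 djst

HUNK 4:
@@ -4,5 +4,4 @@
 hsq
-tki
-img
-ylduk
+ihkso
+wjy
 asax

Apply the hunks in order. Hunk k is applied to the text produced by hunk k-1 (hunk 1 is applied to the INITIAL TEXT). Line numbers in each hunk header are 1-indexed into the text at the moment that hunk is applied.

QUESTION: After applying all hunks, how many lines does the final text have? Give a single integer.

Answer: 11

Derivation:
Hunk 1: at line 6 remove [minty,pgcyf] add [lqr,trisv,cvv] -> 12 lines: rfyu smbrp xgyro hsq tki lkjcw apbb lqr trisv cvv djst ssw
Hunk 2: at line 4 remove [lkjcw,apbb,lqr] add [img] -> 10 lines: rfyu smbrp xgyro hsq tki img trisv cvv djst ssw
Hunk 3: at line 5 remove [trisv] add [ylduk,asax,delt] -> 12 lines: rfyu smbrp xgyro hsq tki img ylduk asax delt cvv djst ssw
Hunk 4: at line 4 remove [tki,img,ylduk] add [ihkso,wjy] -> 11 lines: rfyu smbrp xgyro hsq ihkso wjy asax delt cvv djst ssw
Final line count: 11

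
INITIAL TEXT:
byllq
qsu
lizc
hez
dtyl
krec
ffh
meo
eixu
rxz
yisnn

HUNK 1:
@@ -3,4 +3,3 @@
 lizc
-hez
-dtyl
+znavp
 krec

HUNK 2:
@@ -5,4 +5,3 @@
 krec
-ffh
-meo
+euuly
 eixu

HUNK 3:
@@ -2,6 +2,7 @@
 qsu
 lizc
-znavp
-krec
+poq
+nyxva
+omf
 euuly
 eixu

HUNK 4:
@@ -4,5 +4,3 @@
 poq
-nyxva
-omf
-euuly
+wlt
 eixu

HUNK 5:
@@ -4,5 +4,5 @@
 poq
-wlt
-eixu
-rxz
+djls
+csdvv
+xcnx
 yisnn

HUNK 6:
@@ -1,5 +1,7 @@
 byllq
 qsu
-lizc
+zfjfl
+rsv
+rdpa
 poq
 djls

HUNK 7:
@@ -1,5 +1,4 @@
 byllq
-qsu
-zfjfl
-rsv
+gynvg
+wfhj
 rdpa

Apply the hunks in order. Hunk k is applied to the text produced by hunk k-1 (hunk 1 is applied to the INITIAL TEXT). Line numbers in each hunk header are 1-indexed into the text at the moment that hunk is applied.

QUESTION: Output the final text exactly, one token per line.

Hunk 1: at line 3 remove [hez,dtyl] add [znavp] -> 10 lines: byllq qsu lizc znavp krec ffh meo eixu rxz yisnn
Hunk 2: at line 5 remove [ffh,meo] add [euuly] -> 9 lines: byllq qsu lizc znavp krec euuly eixu rxz yisnn
Hunk 3: at line 2 remove [znavp,krec] add [poq,nyxva,omf] -> 10 lines: byllq qsu lizc poq nyxva omf euuly eixu rxz yisnn
Hunk 4: at line 4 remove [nyxva,omf,euuly] add [wlt] -> 8 lines: byllq qsu lizc poq wlt eixu rxz yisnn
Hunk 5: at line 4 remove [wlt,eixu,rxz] add [djls,csdvv,xcnx] -> 8 lines: byllq qsu lizc poq djls csdvv xcnx yisnn
Hunk 6: at line 1 remove [lizc] add [zfjfl,rsv,rdpa] -> 10 lines: byllq qsu zfjfl rsv rdpa poq djls csdvv xcnx yisnn
Hunk 7: at line 1 remove [qsu,zfjfl,rsv] add [gynvg,wfhj] -> 9 lines: byllq gynvg wfhj rdpa poq djls csdvv xcnx yisnn

Answer: byllq
gynvg
wfhj
rdpa
poq
djls
csdvv
xcnx
yisnn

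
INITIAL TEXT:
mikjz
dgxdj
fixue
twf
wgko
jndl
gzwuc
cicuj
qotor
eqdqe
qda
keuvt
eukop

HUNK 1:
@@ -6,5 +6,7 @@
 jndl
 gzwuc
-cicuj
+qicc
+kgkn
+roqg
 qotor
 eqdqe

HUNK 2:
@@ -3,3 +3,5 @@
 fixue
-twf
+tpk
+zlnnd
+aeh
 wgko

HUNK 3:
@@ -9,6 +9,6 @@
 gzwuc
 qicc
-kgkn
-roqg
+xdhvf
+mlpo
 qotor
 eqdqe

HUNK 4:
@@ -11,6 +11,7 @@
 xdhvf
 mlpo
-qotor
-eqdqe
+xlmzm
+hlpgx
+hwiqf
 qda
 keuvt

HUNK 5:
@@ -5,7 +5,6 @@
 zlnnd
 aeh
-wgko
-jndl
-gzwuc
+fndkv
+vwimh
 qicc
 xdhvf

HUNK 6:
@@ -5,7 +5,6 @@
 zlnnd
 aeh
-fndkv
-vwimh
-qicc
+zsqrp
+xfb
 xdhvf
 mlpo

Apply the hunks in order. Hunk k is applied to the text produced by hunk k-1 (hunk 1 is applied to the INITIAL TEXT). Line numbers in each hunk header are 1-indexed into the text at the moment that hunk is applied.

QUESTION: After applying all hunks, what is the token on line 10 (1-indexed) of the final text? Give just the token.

Answer: mlpo

Derivation:
Hunk 1: at line 6 remove [cicuj] add [qicc,kgkn,roqg] -> 15 lines: mikjz dgxdj fixue twf wgko jndl gzwuc qicc kgkn roqg qotor eqdqe qda keuvt eukop
Hunk 2: at line 3 remove [twf] add [tpk,zlnnd,aeh] -> 17 lines: mikjz dgxdj fixue tpk zlnnd aeh wgko jndl gzwuc qicc kgkn roqg qotor eqdqe qda keuvt eukop
Hunk 3: at line 9 remove [kgkn,roqg] add [xdhvf,mlpo] -> 17 lines: mikjz dgxdj fixue tpk zlnnd aeh wgko jndl gzwuc qicc xdhvf mlpo qotor eqdqe qda keuvt eukop
Hunk 4: at line 11 remove [qotor,eqdqe] add [xlmzm,hlpgx,hwiqf] -> 18 lines: mikjz dgxdj fixue tpk zlnnd aeh wgko jndl gzwuc qicc xdhvf mlpo xlmzm hlpgx hwiqf qda keuvt eukop
Hunk 5: at line 5 remove [wgko,jndl,gzwuc] add [fndkv,vwimh] -> 17 lines: mikjz dgxdj fixue tpk zlnnd aeh fndkv vwimh qicc xdhvf mlpo xlmzm hlpgx hwiqf qda keuvt eukop
Hunk 6: at line 5 remove [fndkv,vwimh,qicc] add [zsqrp,xfb] -> 16 lines: mikjz dgxdj fixue tpk zlnnd aeh zsqrp xfb xdhvf mlpo xlmzm hlpgx hwiqf qda keuvt eukop
Final line 10: mlpo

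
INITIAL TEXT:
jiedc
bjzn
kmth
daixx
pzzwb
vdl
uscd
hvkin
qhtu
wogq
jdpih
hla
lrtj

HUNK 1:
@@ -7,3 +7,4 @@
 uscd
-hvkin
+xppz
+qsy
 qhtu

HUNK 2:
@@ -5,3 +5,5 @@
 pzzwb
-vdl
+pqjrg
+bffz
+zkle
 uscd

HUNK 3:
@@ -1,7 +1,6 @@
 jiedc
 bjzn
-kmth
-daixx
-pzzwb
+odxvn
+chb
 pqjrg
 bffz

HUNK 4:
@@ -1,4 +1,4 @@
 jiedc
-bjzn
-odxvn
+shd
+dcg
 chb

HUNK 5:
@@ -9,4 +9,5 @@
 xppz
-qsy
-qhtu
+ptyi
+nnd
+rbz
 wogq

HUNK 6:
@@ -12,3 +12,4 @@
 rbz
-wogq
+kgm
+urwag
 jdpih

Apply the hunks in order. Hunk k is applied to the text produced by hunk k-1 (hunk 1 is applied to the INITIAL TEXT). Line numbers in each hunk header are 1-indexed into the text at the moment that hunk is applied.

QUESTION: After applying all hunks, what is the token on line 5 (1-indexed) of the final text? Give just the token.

Answer: pqjrg

Derivation:
Hunk 1: at line 7 remove [hvkin] add [xppz,qsy] -> 14 lines: jiedc bjzn kmth daixx pzzwb vdl uscd xppz qsy qhtu wogq jdpih hla lrtj
Hunk 2: at line 5 remove [vdl] add [pqjrg,bffz,zkle] -> 16 lines: jiedc bjzn kmth daixx pzzwb pqjrg bffz zkle uscd xppz qsy qhtu wogq jdpih hla lrtj
Hunk 3: at line 1 remove [kmth,daixx,pzzwb] add [odxvn,chb] -> 15 lines: jiedc bjzn odxvn chb pqjrg bffz zkle uscd xppz qsy qhtu wogq jdpih hla lrtj
Hunk 4: at line 1 remove [bjzn,odxvn] add [shd,dcg] -> 15 lines: jiedc shd dcg chb pqjrg bffz zkle uscd xppz qsy qhtu wogq jdpih hla lrtj
Hunk 5: at line 9 remove [qsy,qhtu] add [ptyi,nnd,rbz] -> 16 lines: jiedc shd dcg chb pqjrg bffz zkle uscd xppz ptyi nnd rbz wogq jdpih hla lrtj
Hunk 6: at line 12 remove [wogq] add [kgm,urwag] -> 17 lines: jiedc shd dcg chb pqjrg bffz zkle uscd xppz ptyi nnd rbz kgm urwag jdpih hla lrtj
Final line 5: pqjrg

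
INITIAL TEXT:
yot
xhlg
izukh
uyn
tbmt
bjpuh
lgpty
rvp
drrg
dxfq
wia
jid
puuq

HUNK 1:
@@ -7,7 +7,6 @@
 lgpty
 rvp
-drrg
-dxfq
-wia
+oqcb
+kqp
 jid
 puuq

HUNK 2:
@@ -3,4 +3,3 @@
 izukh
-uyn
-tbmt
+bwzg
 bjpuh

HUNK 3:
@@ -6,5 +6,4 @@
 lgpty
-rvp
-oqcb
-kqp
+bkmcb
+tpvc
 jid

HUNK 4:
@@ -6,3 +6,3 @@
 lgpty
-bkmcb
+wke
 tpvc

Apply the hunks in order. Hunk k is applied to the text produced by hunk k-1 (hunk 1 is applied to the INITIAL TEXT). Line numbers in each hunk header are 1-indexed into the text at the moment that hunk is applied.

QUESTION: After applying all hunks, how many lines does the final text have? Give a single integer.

Answer: 10

Derivation:
Hunk 1: at line 7 remove [drrg,dxfq,wia] add [oqcb,kqp] -> 12 lines: yot xhlg izukh uyn tbmt bjpuh lgpty rvp oqcb kqp jid puuq
Hunk 2: at line 3 remove [uyn,tbmt] add [bwzg] -> 11 lines: yot xhlg izukh bwzg bjpuh lgpty rvp oqcb kqp jid puuq
Hunk 3: at line 6 remove [rvp,oqcb,kqp] add [bkmcb,tpvc] -> 10 lines: yot xhlg izukh bwzg bjpuh lgpty bkmcb tpvc jid puuq
Hunk 4: at line 6 remove [bkmcb] add [wke] -> 10 lines: yot xhlg izukh bwzg bjpuh lgpty wke tpvc jid puuq
Final line count: 10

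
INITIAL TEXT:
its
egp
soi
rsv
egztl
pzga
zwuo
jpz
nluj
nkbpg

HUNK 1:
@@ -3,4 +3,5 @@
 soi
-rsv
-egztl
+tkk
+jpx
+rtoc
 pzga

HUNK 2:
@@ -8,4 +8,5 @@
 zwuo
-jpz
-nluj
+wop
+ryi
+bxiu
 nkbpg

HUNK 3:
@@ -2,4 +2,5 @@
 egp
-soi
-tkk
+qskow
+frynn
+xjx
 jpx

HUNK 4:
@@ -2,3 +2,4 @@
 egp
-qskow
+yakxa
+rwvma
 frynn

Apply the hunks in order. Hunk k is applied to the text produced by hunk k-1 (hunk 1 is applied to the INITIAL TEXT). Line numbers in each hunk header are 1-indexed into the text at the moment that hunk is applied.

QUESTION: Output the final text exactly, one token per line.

Answer: its
egp
yakxa
rwvma
frynn
xjx
jpx
rtoc
pzga
zwuo
wop
ryi
bxiu
nkbpg

Derivation:
Hunk 1: at line 3 remove [rsv,egztl] add [tkk,jpx,rtoc] -> 11 lines: its egp soi tkk jpx rtoc pzga zwuo jpz nluj nkbpg
Hunk 2: at line 8 remove [jpz,nluj] add [wop,ryi,bxiu] -> 12 lines: its egp soi tkk jpx rtoc pzga zwuo wop ryi bxiu nkbpg
Hunk 3: at line 2 remove [soi,tkk] add [qskow,frynn,xjx] -> 13 lines: its egp qskow frynn xjx jpx rtoc pzga zwuo wop ryi bxiu nkbpg
Hunk 4: at line 2 remove [qskow] add [yakxa,rwvma] -> 14 lines: its egp yakxa rwvma frynn xjx jpx rtoc pzga zwuo wop ryi bxiu nkbpg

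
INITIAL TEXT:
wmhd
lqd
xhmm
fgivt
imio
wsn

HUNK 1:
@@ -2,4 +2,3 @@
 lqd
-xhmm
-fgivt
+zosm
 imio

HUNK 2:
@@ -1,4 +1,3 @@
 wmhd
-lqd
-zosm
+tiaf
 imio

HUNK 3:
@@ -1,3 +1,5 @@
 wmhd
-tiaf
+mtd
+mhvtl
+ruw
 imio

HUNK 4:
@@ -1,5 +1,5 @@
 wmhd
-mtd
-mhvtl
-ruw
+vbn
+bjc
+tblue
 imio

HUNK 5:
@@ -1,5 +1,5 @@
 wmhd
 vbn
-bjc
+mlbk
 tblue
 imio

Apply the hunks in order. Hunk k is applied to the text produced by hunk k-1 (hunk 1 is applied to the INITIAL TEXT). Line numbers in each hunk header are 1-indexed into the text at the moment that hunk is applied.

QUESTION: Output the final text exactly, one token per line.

Answer: wmhd
vbn
mlbk
tblue
imio
wsn

Derivation:
Hunk 1: at line 2 remove [xhmm,fgivt] add [zosm] -> 5 lines: wmhd lqd zosm imio wsn
Hunk 2: at line 1 remove [lqd,zosm] add [tiaf] -> 4 lines: wmhd tiaf imio wsn
Hunk 3: at line 1 remove [tiaf] add [mtd,mhvtl,ruw] -> 6 lines: wmhd mtd mhvtl ruw imio wsn
Hunk 4: at line 1 remove [mtd,mhvtl,ruw] add [vbn,bjc,tblue] -> 6 lines: wmhd vbn bjc tblue imio wsn
Hunk 5: at line 1 remove [bjc] add [mlbk] -> 6 lines: wmhd vbn mlbk tblue imio wsn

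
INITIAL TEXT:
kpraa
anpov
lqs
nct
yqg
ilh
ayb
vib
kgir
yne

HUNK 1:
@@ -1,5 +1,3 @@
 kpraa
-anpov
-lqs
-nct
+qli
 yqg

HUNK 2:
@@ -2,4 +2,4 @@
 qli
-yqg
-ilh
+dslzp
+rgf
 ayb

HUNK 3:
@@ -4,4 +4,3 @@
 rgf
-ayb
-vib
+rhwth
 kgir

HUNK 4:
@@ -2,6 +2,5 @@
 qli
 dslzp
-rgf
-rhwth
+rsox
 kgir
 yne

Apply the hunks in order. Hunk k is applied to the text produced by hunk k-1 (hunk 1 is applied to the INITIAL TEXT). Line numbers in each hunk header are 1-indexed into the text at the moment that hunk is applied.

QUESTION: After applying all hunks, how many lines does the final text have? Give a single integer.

Hunk 1: at line 1 remove [anpov,lqs,nct] add [qli] -> 8 lines: kpraa qli yqg ilh ayb vib kgir yne
Hunk 2: at line 2 remove [yqg,ilh] add [dslzp,rgf] -> 8 lines: kpraa qli dslzp rgf ayb vib kgir yne
Hunk 3: at line 4 remove [ayb,vib] add [rhwth] -> 7 lines: kpraa qli dslzp rgf rhwth kgir yne
Hunk 4: at line 2 remove [rgf,rhwth] add [rsox] -> 6 lines: kpraa qli dslzp rsox kgir yne
Final line count: 6

Answer: 6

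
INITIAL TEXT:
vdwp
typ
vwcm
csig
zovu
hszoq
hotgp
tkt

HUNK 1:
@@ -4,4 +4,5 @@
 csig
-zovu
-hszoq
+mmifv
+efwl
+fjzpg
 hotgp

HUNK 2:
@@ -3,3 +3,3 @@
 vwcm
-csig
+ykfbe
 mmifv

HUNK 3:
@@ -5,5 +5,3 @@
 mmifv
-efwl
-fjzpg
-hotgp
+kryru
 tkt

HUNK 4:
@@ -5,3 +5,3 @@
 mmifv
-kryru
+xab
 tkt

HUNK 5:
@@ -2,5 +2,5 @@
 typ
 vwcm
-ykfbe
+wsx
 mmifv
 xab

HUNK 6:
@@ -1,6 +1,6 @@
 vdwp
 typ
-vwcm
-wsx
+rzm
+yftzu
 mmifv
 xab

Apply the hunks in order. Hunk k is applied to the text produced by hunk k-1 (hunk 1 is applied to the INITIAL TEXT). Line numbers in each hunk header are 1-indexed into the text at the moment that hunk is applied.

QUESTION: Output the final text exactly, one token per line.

Hunk 1: at line 4 remove [zovu,hszoq] add [mmifv,efwl,fjzpg] -> 9 lines: vdwp typ vwcm csig mmifv efwl fjzpg hotgp tkt
Hunk 2: at line 3 remove [csig] add [ykfbe] -> 9 lines: vdwp typ vwcm ykfbe mmifv efwl fjzpg hotgp tkt
Hunk 3: at line 5 remove [efwl,fjzpg,hotgp] add [kryru] -> 7 lines: vdwp typ vwcm ykfbe mmifv kryru tkt
Hunk 4: at line 5 remove [kryru] add [xab] -> 7 lines: vdwp typ vwcm ykfbe mmifv xab tkt
Hunk 5: at line 2 remove [ykfbe] add [wsx] -> 7 lines: vdwp typ vwcm wsx mmifv xab tkt
Hunk 6: at line 1 remove [vwcm,wsx] add [rzm,yftzu] -> 7 lines: vdwp typ rzm yftzu mmifv xab tkt

Answer: vdwp
typ
rzm
yftzu
mmifv
xab
tkt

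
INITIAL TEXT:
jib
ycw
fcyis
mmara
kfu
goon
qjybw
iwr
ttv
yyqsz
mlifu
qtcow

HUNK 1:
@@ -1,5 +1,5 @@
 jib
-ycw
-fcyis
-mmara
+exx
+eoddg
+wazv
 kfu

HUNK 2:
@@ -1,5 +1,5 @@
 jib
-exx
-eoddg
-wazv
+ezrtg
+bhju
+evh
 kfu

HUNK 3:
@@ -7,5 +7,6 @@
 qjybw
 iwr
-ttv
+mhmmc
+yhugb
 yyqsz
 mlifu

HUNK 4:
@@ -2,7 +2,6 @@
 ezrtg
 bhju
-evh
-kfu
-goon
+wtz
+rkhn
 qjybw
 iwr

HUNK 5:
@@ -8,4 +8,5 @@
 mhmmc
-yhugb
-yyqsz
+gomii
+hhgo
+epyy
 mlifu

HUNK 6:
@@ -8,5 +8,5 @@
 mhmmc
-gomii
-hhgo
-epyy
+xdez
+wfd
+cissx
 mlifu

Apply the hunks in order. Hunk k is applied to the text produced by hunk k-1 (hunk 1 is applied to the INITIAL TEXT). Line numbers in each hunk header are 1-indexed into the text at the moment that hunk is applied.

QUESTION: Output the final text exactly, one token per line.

Answer: jib
ezrtg
bhju
wtz
rkhn
qjybw
iwr
mhmmc
xdez
wfd
cissx
mlifu
qtcow

Derivation:
Hunk 1: at line 1 remove [ycw,fcyis,mmara] add [exx,eoddg,wazv] -> 12 lines: jib exx eoddg wazv kfu goon qjybw iwr ttv yyqsz mlifu qtcow
Hunk 2: at line 1 remove [exx,eoddg,wazv] add [ezrtg,bhju,evh] -> 12 lines: jib ezrtg bhju evh kfu goon qjybw iwr ttv yyqsz mlifu qtcow
Hunk 3: at line 7 remove [ttv] add [mhmmc,yhugb] -> 13 lines: jib ezrtg bhju evh kfu goon qjybw iwr mhmmc yhugb yyqsz mlifu qtcow
Hunk 4: at line 2 remove [evh,kfu,goon] add [wtz,rkhn] -> 12 lines: jib ezrtg bhju wtz rkhn qjybw iwr mhmmc yhugb yyqsz mlifu qtcow
Hunk 5: at line 8 remove [yhugb,yyqsz] add [gomii,hhgo,epyy] -> 13 lines: jib ezrtg bhju wtz rkhn qjybw iwr mhmmc gomii hhgo epyy mlifu qtcow
Hunk 6: at line 8 remove [gomii,hhgo,epyy] add [xdez,wfd,cissx] -> 13 lines: jib ezrtg bhju wtz rkhn qjybw iwr mhmmc xdez wfd cissx mlifu qtcow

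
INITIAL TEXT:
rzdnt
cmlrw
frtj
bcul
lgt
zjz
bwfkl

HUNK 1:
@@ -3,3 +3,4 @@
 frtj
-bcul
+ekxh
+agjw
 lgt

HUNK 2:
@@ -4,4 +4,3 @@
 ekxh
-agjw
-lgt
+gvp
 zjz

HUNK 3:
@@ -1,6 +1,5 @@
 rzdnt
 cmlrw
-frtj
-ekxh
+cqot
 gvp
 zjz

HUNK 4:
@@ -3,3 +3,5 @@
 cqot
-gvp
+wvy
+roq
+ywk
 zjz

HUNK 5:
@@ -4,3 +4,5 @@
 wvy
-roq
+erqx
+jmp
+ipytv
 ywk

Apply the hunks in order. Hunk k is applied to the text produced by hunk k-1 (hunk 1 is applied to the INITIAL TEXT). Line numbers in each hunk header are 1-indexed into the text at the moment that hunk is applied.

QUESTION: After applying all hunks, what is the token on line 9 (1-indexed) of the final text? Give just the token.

Answer: zjz

Derivation:
Hunk 1: at line 3 remove [bcul] add [ekxh,agjw] -> 8 lines: rzdnt cmlrw frtj ekxh agjw lgt zjz bwfkl
Hunk 2: at line 4 remove [agjw,lgt] add [gvp] -> 7 lines: rzdnt cmlrw frtj ekxh gvp zjz bwfkl
Hunk 3: at line 1 remove [frtj,ekxh] add [cqot] -> 6 lines: rzdnt cmlrw cqot gvp zjz bwfkl
Hunk 4: at line 3 remove [gvp] add [wvy,roq,ywk] -> 8 lines: rzdnt cmlrw cqot wvy roq ywk zjz bwfkl
Hunk 5: at line 4 remove [roq] add [erqx,jmp,ipytv] -> 10 lines: rzdnt cmlrw cqot wvy erqx jmp ipytv ywk zjz bwfkl
Final line 9: zjz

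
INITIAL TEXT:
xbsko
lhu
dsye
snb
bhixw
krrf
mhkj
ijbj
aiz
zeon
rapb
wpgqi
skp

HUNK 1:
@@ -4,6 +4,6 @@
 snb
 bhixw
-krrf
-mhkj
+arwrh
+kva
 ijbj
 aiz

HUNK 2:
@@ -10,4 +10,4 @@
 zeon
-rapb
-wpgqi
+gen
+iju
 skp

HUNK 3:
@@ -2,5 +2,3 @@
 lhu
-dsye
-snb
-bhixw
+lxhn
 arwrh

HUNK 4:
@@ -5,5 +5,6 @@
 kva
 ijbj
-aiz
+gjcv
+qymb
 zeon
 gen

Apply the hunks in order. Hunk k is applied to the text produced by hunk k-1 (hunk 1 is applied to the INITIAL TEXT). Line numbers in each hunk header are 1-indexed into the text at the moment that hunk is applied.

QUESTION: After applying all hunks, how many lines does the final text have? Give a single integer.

Answer: 12

Derivation:
Hunk 1: at line 4 remove [krrf,mhkj] add [arwrh,kva] -> 13 lines: xbsko lhu dsye snb bhixw arwrh kva ijbj aiz zeon rapb wpgqi skp
Hunk 2: at line 10 remove [rapb,wpgqi] add [gen,iju] -> 13 lines: xbsko lhu dsye snb bhixw arwrh kva ijbj aiz zeon gen iju skp
Hunk 3: at line 2 remove [dsye,snb,bhixw] add [lxhn] -> 11 lines: xbsko lhu lxhn arwrh kva ijbj aiz zeon gen iju skp
Hunk 4: at line 5 remove [aiz] add [gjcv,qymb] -> 12 lines: xbsko lhu lxhn arwrh kva ijbj gjcv qymb zeon gen iju skp
Final line count: 12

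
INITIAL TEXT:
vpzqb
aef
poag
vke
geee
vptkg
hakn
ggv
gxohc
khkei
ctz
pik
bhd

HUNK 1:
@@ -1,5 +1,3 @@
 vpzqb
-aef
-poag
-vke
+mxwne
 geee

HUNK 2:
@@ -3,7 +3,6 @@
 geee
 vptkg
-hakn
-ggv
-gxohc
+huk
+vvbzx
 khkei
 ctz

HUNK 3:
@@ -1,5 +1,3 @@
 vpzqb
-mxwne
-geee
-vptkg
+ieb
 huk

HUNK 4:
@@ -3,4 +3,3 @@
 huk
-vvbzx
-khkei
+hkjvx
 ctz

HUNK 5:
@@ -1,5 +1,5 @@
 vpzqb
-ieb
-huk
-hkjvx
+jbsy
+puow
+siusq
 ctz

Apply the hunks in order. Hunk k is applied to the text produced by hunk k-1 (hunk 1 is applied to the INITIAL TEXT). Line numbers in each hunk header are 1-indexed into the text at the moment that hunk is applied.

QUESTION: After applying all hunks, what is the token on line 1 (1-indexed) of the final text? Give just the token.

Hunk 1: at line 1 remove [aef,poag,vke] add [mxwne] -> 11 lines: vpzqb mxwne geee vptkg hakn ggv gxohc khkei ctz pik bhd
Hunk 2: at line 3 remove [hakn,ggv,gxohc] add [huk,vvbzx] -> 10 lines: vpzqb mxwne geee vptkg huk vvbzx khkei ctz pik bhd
Hunk 3: at line 1 remove [mxwne,geee,vptkg] add [ieb] -> 8 lines: vpzqb ieb huk vvbzx khkei ctz pik bhd
Hunk 4: at line 3 remove [vvbzx,khkei] add [hkjvx] -> 7 lines: vpzqb ieb huk hkjvx ctz pik bhd
Hunk 5: at line 1 remove [ieb,huk,hkjvx] add [jbsy,puow,siusq] -> 7 lines: vpzqb jbsy puow siusq ctz pik bhd
Final line 1: vpzqb

Answer: vpzqb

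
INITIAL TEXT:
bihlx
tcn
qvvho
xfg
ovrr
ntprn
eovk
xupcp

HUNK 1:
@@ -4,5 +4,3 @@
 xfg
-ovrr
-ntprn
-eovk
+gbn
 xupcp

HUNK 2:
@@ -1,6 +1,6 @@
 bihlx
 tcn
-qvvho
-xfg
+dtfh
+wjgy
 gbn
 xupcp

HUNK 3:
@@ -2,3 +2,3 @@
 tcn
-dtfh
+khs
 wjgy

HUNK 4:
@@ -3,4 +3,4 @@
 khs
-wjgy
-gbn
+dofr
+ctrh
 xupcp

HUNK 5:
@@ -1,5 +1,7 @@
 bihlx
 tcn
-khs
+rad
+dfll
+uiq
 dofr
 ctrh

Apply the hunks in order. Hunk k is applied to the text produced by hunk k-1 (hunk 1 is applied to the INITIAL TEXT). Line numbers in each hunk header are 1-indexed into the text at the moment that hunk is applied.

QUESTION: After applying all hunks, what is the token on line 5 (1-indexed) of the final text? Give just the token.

Hunk 1: at line 4 remove [ovrr,ntprn,eovk] add [gbn] -> 6 lines: bihlx tcn qvvho xfg gbn xupcp
Hunk 2: at line 1 remove [qvvho,xfg] add [dtfh,wjgy] -> 6 lines: bihlx tcn dtfh wjgy gbn xupcp
Hunk 3: at line 2 remove [dtfh] add [khs] -> 6 lines: bihlx tcn khs wjgy gbn xupcp
Hunk 4: at line 3 remove [wjgy,gbn] add [dofr,ctrh] -> 6 lines: bihlx tcn khs dofr ctrh xupcp
Hunk 5: at line 1 remove [khs] add [rad,dfll,uiq] -> 8 lines: bihlx tcn rad dfll uiq dofr ctrh xupcp
Final line 5: uiq

Answer: uiq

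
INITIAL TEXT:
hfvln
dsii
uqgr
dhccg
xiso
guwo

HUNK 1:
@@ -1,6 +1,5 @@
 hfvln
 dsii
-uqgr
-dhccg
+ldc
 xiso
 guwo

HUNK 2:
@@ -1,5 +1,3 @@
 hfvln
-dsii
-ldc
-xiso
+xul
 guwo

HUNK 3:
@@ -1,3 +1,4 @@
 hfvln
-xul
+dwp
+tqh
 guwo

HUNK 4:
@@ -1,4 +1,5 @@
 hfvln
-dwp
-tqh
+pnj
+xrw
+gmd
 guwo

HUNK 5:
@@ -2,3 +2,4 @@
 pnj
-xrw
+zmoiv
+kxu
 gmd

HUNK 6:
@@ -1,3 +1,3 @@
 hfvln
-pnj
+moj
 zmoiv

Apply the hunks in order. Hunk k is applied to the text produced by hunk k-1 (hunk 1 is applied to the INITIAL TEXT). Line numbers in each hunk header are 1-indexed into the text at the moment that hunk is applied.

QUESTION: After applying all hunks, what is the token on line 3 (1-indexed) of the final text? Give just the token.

Answer: zmoiv

Derivation:
Hunk 1: at line 1 remove [uqgr,dhccg] add [ldc] -> 5 lines: hfvln dsii ldc xiso guwo
Hunk 2: at line 1 remove [dsii,ldc,xiso] add [xul] -> 3 lines: hfvln xul guwo
Hunk 3: at line 1 remove [xul] add [dwp,tqh] -> 4 lines: hfvln dwp tqh guwo
Hunk 4: at line 1 remove [dwp,tqh] add [pnj,xrw,gmd] -> 5 lines: hfvln pnj xrw gmd guwo
Hunk 5: at line 2 remove [xrw] add [zmoiv,kxu] -> 6 lines: hfvln pnj zmoiv kxu gmd guwo
Hunk 6: at line 1 remove [pnj] add [moj] -> 6 lines: hfvln moj zmoiv kxu gmd guwo
Final line 3: zmoiv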